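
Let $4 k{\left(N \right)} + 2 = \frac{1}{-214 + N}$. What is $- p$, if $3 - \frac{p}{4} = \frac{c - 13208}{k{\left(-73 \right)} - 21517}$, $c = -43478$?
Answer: $- \frac{36122980}{24702091} \approx -1.4623$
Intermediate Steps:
$k{\left(N \right)} = - \frac{1}{2} + \frac{1}{4 \left(-214 + N\right)}$
$p = \frac{36122980}{24702091}$ ($p = 12 - 4 \frac{-43478 - 13208}{\frac{429 - -146}{4 \left(-214 - 73\right)} - 21517} = 12 - 4 \left(- \frac{56686}{\frac{429 + 146}{4 \left(-287\right)} - 21517}\right) = 12 - 4 \left(- \frac{56686}{\frac{1}{4} \left(- \frac{1}{287}\right) 575 - 21517}\right) = 12 - 4 \left(- \frac{56686}{- \frac{575}{1148} - 21517}\right) = 12 - 4 \left(- \frac{56686}{- \frac{24702091}{1148}}\right) = 12 - 4 \left(\left(-56686\right) \left(- \frac{1148}{24702091}\right)\right) = 12 - \frac{260302112}{24702091} = \frac{36122980}{24702091} \approx 1.4623$)
$- p = \left(-1\right) \frac{36122980}{24702091} = - \frac{36122980}{24702091}$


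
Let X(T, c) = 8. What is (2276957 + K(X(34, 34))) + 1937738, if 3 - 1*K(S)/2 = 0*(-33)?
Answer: 4214701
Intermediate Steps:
K(S) = 6 (K(S) = 6 - 0*(-33) = 6 - 2*0 = 6 + 0 = 6)
(2276957 + K(X(34, 34))) + 1937738 = (2276957 + 6) + 1937738 = 2276963 + 1937738 = 4214701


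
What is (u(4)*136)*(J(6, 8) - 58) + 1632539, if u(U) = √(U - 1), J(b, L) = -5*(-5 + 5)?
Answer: 1632539 - 7888*√3 ≈ 1.6189e+6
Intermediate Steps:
J(b, L) = 0 (J(b, L) = -5*0 = 0)
u(U) = √(-1 + U)
(u(4)*136)*(J(6, 8) - 58) + 1632539 = (√(-1 + 4)*136)*(0 - 58) + 1632539 = (√3*136)*(-58) + 1632539 = (136*√3)*(-58) + 1632539 = -7888*√3 + 1632539 = 1632539 - 7888*√3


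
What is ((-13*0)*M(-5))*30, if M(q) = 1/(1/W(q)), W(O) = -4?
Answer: 0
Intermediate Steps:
M(q) = -4 (M(q) = 1/(1/(-4)) = 1/(-¼) = -4)
((-13*0)*M(-5))*30 = (-13*0*(-4))*30 = (0*(-4))*30 = 0*30 = 0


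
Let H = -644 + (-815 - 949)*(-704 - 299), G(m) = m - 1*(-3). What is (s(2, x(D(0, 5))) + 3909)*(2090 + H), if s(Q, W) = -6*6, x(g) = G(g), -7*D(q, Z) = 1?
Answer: 6858068274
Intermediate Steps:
D(q, Z) = -1/7 (D(q, Z) = -1/7*1 = -1/7)
G(m) = 3 + m (G(m) = m + 3 = 3 + m)
x(g) = 3 + g
s(Q, W) = -36
H = 1768648 (H = -644 - 1764*(-1003) = -644 + 1769292 = 1768648)
(s(2, x(D(0, 5))) + 3909)*(2090 + H) = (-36 + 3909)*(2090 + 1768648) = 3873*1770738 = 6858068274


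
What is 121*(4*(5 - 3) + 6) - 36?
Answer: 1658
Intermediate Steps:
121*(4*(5 - 3) + 6) - 36 = 121*(4*2 + 6) - 36 = 121*(8 + 6) - 36 = 121*14 - 36 = 1694 - 36 = 1658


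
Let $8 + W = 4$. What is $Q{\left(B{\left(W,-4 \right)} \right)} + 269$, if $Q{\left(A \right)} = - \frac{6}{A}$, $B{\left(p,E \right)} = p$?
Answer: $\frac{541}{2} \approx 270.5$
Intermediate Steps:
$W = -4$ ($W = -8 + 4 = -4$)
$Q{\left(B{\left(W,-4 \right)} \right)} + 269 = - \frac{6}{-4} + 269 = \left(-6\right) \left(- \frac{1}{4}\right) + 269 = \frac{3}{2} + 269 = \frac{541}{2}$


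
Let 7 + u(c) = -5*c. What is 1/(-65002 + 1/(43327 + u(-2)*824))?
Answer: -45799/2977026597 ≈ -1.5384e-5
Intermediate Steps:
u(c) = -7 - 5*c
1/(-65002 + 1/(43327 + u(-2)*824)) = 1/(-65002 + 1/(43327 + (-7 - 5*(-2))*824)) = 1/(-65002 + 1/(43327 + (-7 + 10)*824)) = 1/(-65002 + 1/(43327 + 3*824)) = 1/(-65002 + 1/(43327 + 2472)) = 1/(-65002 + 1/45799) = 1/(-2977026597/45799) = -45799/2977026597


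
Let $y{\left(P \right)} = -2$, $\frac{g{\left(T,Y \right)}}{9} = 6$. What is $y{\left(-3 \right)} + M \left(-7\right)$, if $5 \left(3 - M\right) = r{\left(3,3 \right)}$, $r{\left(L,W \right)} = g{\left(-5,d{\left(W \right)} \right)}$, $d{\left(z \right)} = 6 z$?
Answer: $\frac{263}{5} \approx 52.6$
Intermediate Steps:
$g{\left(T,Y \right)} = 54$ ($g{\left(T,Y \right)} = 9 \cdot 6 = 54$)
$r{\left(L,W \right)} = 54$
$M = - \frac{39}{5}$ ($M = 3 - \frac{54}{5} = - \frac{39}{5} \approx -7.8$)
$y{\left(-3 \right)} + M \left(-7\right) = -2 - - \frac{273}{5} = -2 + \frac{273}{5} = \frac{263}{5}$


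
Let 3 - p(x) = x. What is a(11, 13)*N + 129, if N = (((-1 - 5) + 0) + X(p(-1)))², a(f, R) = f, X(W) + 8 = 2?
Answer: 1713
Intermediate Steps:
p(x) = 3 - x
X(W) = -6 (X(W) = -8 + 2 = -6)
N = 144 (N = (((-1 - 5) + 0) - 6)² = ((-6 + 0) - 6)² = (-6 - 6)² = (-12)² = 144)
a(11, 13)*N + 129 = 11*144 + 129 = 1584 + 129 = 1713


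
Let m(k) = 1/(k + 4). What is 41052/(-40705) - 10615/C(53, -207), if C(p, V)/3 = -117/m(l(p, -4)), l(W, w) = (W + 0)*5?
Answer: -3444005213/3843325395 ≈ -0.89610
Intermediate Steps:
l(W, w) = 5*W (l(W, w) = W*5 = 5*W)
m(k) = 1/(4 + k)
C(p, V) = -1404 - 1755*p (C(p, V) = 3*(-(468 + 585*p)) = 3*(-117*(4 + 5*p)) = 3*(-468 - 585*p) = -1404 - 1755*p)
41052/(-40705) - 10615/C(53, -207) = 41052/(-40705) - 10615/(-1404 - 1755*53) = 41052*(-1/40705) - 10615/(-1404 - 93015) = -41052/40705 - 10615/(-94419) = -41052/40705 - 10615*(-1/94419) = -41052/40705 + 10615/94419 = -3444005213/3843325395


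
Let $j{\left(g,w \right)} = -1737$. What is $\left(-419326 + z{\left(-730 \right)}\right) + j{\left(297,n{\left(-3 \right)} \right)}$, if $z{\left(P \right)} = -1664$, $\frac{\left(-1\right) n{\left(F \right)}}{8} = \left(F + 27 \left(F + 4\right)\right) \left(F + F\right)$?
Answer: $-422727$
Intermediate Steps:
$n{\left(F \right)} = - 16 F \left(108 + 28 F\right)$ ($n{\left(F \right)} = - 8 \left(F + 27 \left(F + 4\right)\right) \left(F + F\right) = - 8 \left(F + 27 \left(4 + F\right)\right) 2 F = - 8 \left(F + \left(108 + 27 F\right)\right) 2 F = - 8 \left(108 + 28 F\right) 2 F = - 8 \cdot 2 F \left(108 + 28 F\right) = - 16 F \left(108 + 28 F\right)$)
$\left(-419326 + z{\left(-730 \right)}\right) + j{\left(297,n{\left(-3 \right)} \right)} = \left(-419326 - 1664\right) - 1737 = -420990 - 1737 = -422727$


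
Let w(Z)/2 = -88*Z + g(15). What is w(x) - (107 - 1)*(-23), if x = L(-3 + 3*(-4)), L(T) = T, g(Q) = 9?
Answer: 5096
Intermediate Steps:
x = -15 (x = -3 + 3*(-4) = -3 - 12 = -15)
w(Z) = 18 - 176*Z (w(Z) = 2*(-88*Z + 9) = 2*(9 - 88*Z) = 18 - 176*Z)
w(x) - (107 - 1)*(-23) = (18 - 176*(-15)) - (107 - 1)*(-23) = (18 + 2640) - 106*(-23) = 2658 - 1*(-2438) = 2658 + 2438 = 5096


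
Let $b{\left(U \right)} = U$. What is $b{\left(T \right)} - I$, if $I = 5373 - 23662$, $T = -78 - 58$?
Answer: $18153$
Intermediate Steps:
$T = -136$ ($T = -78 - 58 = -136$)
$I = -18289$
$b{\left(T \right)} - I = -136 - -18289 = -136 + 18289 = 18153$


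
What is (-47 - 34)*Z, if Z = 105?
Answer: -8505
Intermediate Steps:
(-47 - 34)*Z = (-47 - 34)*105 = -81*105 = -8505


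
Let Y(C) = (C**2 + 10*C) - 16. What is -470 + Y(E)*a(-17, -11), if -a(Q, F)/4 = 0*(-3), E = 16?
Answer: -470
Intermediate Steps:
a(Q, F) = 0 (a(Q, F) = -0*(-3) = -4*0 = 0)
Y(C) = -16 + C**2 + 10*C
-470 + Y(E)*a(-17, -11) = -470 + (-16 + 16**2 + 10*16)*0 = -470 + (-16 + 256 + 160)*0 = -470 + 400*0 = -470 + 0 = -470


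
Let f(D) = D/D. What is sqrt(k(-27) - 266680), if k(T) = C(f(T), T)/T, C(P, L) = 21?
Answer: I*sqrt(2400127)/3 ≈ 516.41*I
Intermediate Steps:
f(D) = 1
k(T) = 21/T
sqrt(k(-27) - 266680) = sqrt(21/(-27) - 266680) = sqrt(21*(-1/27) - 266680) = sqrt(-7/9 - 266680) = sqrt(-2400127/9) = I*sqrt(2400127)/3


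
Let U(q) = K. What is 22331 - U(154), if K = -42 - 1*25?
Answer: 22398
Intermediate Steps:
K = -67 (K = -42 - 25 = -67)
U(q) = -67
22331 - U(154) = 22331 - 1*(-67) = 22331 + 67 = 22398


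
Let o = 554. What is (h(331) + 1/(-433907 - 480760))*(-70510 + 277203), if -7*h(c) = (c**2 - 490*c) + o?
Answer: 9845052987532474/6402669 ≈ 1.5376e+9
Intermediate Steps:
h(c) = -554/7 + 70*c - c**2/7 (h(c) = -((c**2 - 490*c) + 554)/7 = -(554 + c**2 - 490*c)/7 = -554/7 + 70*c - c**2/7)
(h(331) + 1/(-433907 - 480760))*(-70510 + 277203) = ((-554/7 + 70*331 - 1/7*331**2) + 1/(-433907 - 480760))*(-70510 + 277203) = ((-554/7 + 23170 - 1/7*109561) + 1/(-914667))*206693 = ((-554/7 + 23170 - 109561/7) - 1/914667)*206693 = (52075/7 - 1/914667)*206693 = (47631284018/6402669)*206693 = 9845052987532474/6402669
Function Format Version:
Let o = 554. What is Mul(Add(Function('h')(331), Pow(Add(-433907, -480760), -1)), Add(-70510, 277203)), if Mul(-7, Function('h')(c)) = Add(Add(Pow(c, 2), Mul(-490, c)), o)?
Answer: Rational(9845052987532474, 6402669) ≈ 1.5376e+9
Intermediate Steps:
Function('h')(c) = Add(Rational(-554, 7), Mul(70, c), Mul(Rational(-1, 7), Pow(c, 2))) (Function('h')(c) = Mul(Rational(-1, 7), Add(Add(Pow(c, 2), Mul(-490, c)), 554)) = Mul(Rational(-1, 7), Add(554, Pow(c, 2), Mul(-490, c))) = Add(Rational(-554, 7), Mul(70, c), Mul(Rational(-1, 7), Pow(c, 2))))
Mul(Add(Function('h')(331), Pow(Add(-433907, -480760), -1)), Add(-70510, 277203)) = Mul(Add(Add(Rational(-554, 7), Mul(70, 331), Mul(Rational(-1, 7), Pow(331, 2))), Pow(Add(-433907, -480760), -1)), Add(-70510, 277203)) = Mul(Add(Add(Rational(-554, 7), 23170, Mul(Rational(-1, 7), 109561)), Pow(-914667, -1)), 206693) = Mul(Add(Add(Rational(-554, 7), 23170, Rational(-109561, 7)), Rational(-1, 914667)), 206693) = Mul(Add(Rational(52075, 7), Rational(-1, 914667)), 206693) = Mul(Rational(47631284018, 6402669), 206693) = Rational(9845052987532474, 6402669)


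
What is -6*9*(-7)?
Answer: 378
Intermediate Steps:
-6*9*(-7) = -54*(-7) = 378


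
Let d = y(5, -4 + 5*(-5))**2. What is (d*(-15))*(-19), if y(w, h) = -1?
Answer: 285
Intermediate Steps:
d = 1 (d = (-1)**2 = 1)
(d*(-15))*(-19) = (1*(-15))*(-19) = -15*(-19) = 285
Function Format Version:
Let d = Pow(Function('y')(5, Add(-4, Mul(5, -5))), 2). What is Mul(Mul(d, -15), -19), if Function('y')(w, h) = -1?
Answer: 285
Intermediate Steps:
d = 1 (d = Pow(-1, 2) = 1)
Mul(Mul(d, -15), -19) = Mul(Mul(1, -15), -19) = Mul(-15, -19) = 285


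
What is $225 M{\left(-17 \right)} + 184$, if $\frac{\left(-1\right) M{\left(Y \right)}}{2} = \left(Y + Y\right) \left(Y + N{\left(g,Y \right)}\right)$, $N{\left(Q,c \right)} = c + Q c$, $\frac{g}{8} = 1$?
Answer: $-2600816$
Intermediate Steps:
$g = 8$ ($g = 8 \cdot 1 = 8$)
$M{\left(Y \right)} = - 40 Y^{2}$ ($M{\left(Y \right)} = - 2 \left(Y + Y\right) \left(Y + Y \left(1 + 8\right)\right) = - 2 \cdot 2 Y \left(Y + Y 9\right) = - 2 \cdot 2 Y \left(Y + 9 Y\right) = - 2 \cdot 2 Y 10 Y = - 2 \cdot 20 Y^{2} = - 40 Y^{2}$)
$225 M{\left(-17 \right)} + 184 = 225 \left(- 40 \left(-17\right)^{2}\right) + 184 = 225 \left(\left(-40\right) 289\right) + 184 = 225 \left(-11560\right) + 184 = -2601000 + 184 = -2600816$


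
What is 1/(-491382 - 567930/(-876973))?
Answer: -876973/430928178756 ≈ -2.0351e-6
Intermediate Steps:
1/(-491382 - 567930/(-876973)) = 1/(-491382 - 567930*(-1/876973)) = 1/(-491382 + 567930/876973) = 1/(-430928178756/876973) = -876973/430928178756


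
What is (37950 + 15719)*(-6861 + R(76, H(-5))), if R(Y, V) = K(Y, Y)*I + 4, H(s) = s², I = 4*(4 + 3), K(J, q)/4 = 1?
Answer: -361997405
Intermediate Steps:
K(J, q) = 4 (K(J, q) = 4*1 = 4)
I = 28 (I = 4*7 = 28)
R(Y, V) = 116 (R(Y, V) = 4*28 + 4 = 112 + 4 = 116)
(37950 + 15719)*(-6861 + R(76, H(-5))) = (37950 + 15719)*(-6861 + 116) = 53669*(-6745) = -361997405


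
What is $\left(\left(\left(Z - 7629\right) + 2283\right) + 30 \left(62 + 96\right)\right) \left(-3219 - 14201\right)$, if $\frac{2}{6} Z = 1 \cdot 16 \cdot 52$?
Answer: $-32923800$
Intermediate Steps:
$Z = 2496$ ($Z = 3 \cdot 1 \cdot 16 \cdot 52 = 3 \cdot 1 \cdot 832 = 3 \cdot 832 = 2496$)
$\left(\left(\left(Z - 7629\right) + 2283\right) + 30 \left(62 + 96\right)\right) \left(-3219 - 14201\right) = \left(\left(\left(2496 - 7629\right) + 2283\right) + 30 \left(62 + 96\right)\right) \left(-3219 - 14201\right) = \left(\left(-5133 + 2283\right) + 30 \cdot 158\right) \left(-17420\right) = \left(-2850 + 4740\right) \left(-17420\right) = 1890 \left(-17420\right) = -32923800$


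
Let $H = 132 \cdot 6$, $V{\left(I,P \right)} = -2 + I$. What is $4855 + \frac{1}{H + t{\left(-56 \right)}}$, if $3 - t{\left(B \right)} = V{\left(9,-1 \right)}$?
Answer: $\frac{3825741}{788} \approx 4855.0$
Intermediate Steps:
$t{\left(B \right)} = -4$ ($t{\left(B \right)} = 3 - \left(-2 + 9\right) = 3 - 7 = -4$)
$H = 792$
$4855 + \frac{1}{H + t{\left(-56 \right)}} = 4855 + \frac{1}{792 - 4} = 4855 + \frac{1}{788} = \frac{3825741}{788}$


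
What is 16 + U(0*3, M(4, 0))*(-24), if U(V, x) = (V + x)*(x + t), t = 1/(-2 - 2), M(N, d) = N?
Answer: -344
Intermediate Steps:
t = -¼ (t = 1/(-4) = -¼ ≈ -0.25000)
U(V, x) = (-¼ + x)*(V + x) (U(V, x) = (V + x)*(x - ¼) = (V + x)*(-¼ + x) = (-¼ + x)*(V + x))
16 + U(0*3, M(4, 0))*(-24) = 16 + (4² - 0*3 - ¼*4 + (0*3)*4)*(-24) = 16 + (16 - ¼*0 - 1 + 0*4)*(-24) = 16 + (16 + 0 - 1 + 0)*(-24) = 16 + 15*(-24) = 16 - 360 = -344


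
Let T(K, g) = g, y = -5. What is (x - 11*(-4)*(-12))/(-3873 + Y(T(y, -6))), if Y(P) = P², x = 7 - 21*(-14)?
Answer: 227/3837 ≈ 0.059161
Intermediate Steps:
x = 301 (x = 7 + 294 = 301)
(x - 11*(-4)*(-12))/(-3873 + Y(T(y, -6))) = (301 - 11*(-4)*(-12))/(-3873 + (-6)²) = (301 + 44*(-12))/(-3873 + 36) = (301 - 528)/(-3837) = -227*(-1/3837) = 227/3837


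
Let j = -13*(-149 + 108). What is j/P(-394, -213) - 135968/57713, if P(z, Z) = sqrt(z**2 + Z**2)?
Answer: -135968/57713 + 533*sqrt(200605)/200605 ≈ -1.1659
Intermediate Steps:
j = 533 (j = -13*(-41) = 533)
P(z, Z) = sqrt(Z**2 + z**2)
j/P(-394, -213) - 135968/57713 = 533/(sqrt((-213)**2 + (-394)**2)) - 135968/57713 = 533/(sqrt(45369 + 155236)) - 135968*1/57713 = 533/(sqrt(200605)) - 135968/57713 = 533*(sqrt(200605)/200605) - 135968/57713 = 533*sqrt(200605)/200605 - 135968/57713 = -135968/57713 + 533*sqrt(200605)/200605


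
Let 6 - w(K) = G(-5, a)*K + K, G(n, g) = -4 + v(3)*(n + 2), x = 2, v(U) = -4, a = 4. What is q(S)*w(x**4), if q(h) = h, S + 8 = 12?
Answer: -552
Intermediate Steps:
S = 4 (S = -8 + 12 = 4)
G(n, g) = -12 - 4*n (G(n, g) = -4 - 4*(n + 2) = -4 - 4*(2 + n) = -4 + (-8 - 4*n) = -12 - 4*n)
w(K) = 6 - 9*K (w(K) = 6 - ((-12 - 4*(-5))*K + K) = 6 - ((-12 + 20)*K + K) = 6 - (8*K + K) = 6 - 9*K)
q(S)*w(x**4) = 4*(6 - 9*2**4) = 4*(6 - 9*16) = 4*(6 - 144) = 4*(-138) = -552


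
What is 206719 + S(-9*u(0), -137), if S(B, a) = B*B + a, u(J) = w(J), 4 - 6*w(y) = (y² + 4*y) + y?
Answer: 206618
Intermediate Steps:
w(y) = ⅔ - 5*y/6 - y²/6 (w(y) = ⅔ - ((y² + 4*y) + y)/6 = ⅔ - (y² + 5*y)/6 = ⅔ + (-5*y/6 - y²/6) = ⅔ - 5*y/6 - y²/6)
u(J) = ⅔ - 5*J/6 - J²/6
S(B, a) = a + B² (S(B, a) = B² + a = a + B²)
206719 + S(-9*u(0), -137) = 206719 + (-137 + (-9*(⅔ - ⅚*0 - ⅙*0²))²) = 206719 + (-137 + (-9*(⅔ + 0 - ⅙*0))²) = 206719 + (-137 + (-9*(⅔ + 0 + 0))²) = 206719 + (-137 + (-9*⅔)²) = 206719 + (-137 + (-6)²) = 206719 + (-137 + 36) = 206719 - 101 = 206618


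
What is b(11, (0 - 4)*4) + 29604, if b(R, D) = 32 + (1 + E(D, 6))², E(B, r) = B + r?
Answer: 29717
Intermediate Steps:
b(R, D) = 32 + (7 + D)² (b(R, D) = 32 + (1 + (D + 6))² = 32 + (1 + (6 + D))² = 32 + (7 + D)²)
b(11, (0 - 4)*4) + 29604 = (32 + (7 + (0 - 4)*4)²) + 29604 = (32 + (7 - 4*4)²) + 29604 = (32 + (7 - 16)²) + 29604 = (32 + (-9)²) + 29604 = (32 + 81) + 29604 = 113 + 29604 = 29717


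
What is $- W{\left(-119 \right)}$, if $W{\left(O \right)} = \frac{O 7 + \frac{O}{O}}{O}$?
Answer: $- \frac{832}{119} \approx -6.9916$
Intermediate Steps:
$W{\left(O \right)} = \frac{1 + 7 O}{O}$ ($W{\left(O \right)} = \frac{7 O + 1}{O} = \frac{1 + 7 O}{O}$)
$- W{\left(-119 \right)} = - (7 + \frac{1}{-119}) = - (7 - \frac{1}{119}) = \left(-1\right) \frac{832}{119} = - \frac{832}{119}$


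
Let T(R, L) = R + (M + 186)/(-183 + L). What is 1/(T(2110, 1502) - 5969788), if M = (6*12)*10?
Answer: -1319/7871366376 ≈ -1.6757e-7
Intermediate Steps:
M = 720 (M = 72*10 = 720)
T(R, L) = R + 906/(-183 + L) (T(R, L) = R + (720 + 186)/(-183 + L) = R + 906/(-183 + L))
1/(T(2110, 1502) - 5969788) = 1/((906 - 183*2110 + 1502*2110)/(-183 + 1502) - 5969788) = 1/((906 - 386130 + 3169220)/1319 - 5969788) = 1/((1/1319)*2783996 - 5969788) = 1/(2783996/1319 - 5969788) = 1/(-7871366376/1319) = -1319/7871366376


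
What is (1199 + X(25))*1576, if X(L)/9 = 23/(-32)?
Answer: 7517717/4 ≈ 1.8794e+6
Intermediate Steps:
X(L) = -207/32 (X(L) = 9*(23/(-32)) = 9*(23*(-1/32)) = 9*(-23/32) = -207/32)
(1199 + X(25))*1576 = (1199 - 207/32)*1576 = (38161/32)*1576 = 7517717/4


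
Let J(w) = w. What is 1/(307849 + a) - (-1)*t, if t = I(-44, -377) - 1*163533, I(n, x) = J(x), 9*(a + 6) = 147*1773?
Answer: -55205215819/336802 ≈ -1.6391e+5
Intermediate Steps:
a = 28953 (a = -6 + (147*1773)/9 = -6 + (1/9)*260631 = -6 + 28959 = 28953)
I(n, x) = x
t = -163910 (t = -377 - 1*163533 = -377 - 163533 = -163910)
1/(307849 + a) - (-1)*t = 1/(307849 + 28953) - (-1)*(-163910) = 1/336802 - 1*163910 = 1/336802 - 163910 = -55205215819/336802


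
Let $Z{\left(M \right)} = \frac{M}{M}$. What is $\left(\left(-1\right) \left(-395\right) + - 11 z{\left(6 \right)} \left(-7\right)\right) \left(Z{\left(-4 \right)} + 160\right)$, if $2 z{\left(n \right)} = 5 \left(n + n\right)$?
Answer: $435505$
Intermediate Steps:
$Z{\left(M \right)} = 1$
$z{\left(n \right)} = 5 n$ ($z{\left(n \right)} = \frac{5 \left(n + n\right)}{2} = \frac{5 \cdot 2 n}{2} = \frac{10 n}{2} = 5 n$)
$\left(\left(-1\right) \left(-395\right) + - 11 z{\left(6 \right)} \left(-7\right)\right) \left(Z{\left(-4 \right)} + 160\right) = \left(\left(-1\right) \left(-395\right) + - 11 \cdot 5 \cdot 6 \left(-7\right)\right) \left(1 + 160\right) = \left(395 + \left(-11\right) 30 \left(-7\right)\right) 161 = \left(395 - -2310\right) 161 = \left(395 + 2310\right) 161 = 2705 \cdot 161 = 435505$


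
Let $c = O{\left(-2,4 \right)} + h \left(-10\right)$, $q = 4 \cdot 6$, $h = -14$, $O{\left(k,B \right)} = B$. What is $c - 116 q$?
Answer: $-2640$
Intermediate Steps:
$q = 24$
$c = 144$ ($c = 4 - -140 = 4 + 140 = 144$)
$c - 116 q = 144 - 116 \cdot 24 = 144 - 2784 = -2640$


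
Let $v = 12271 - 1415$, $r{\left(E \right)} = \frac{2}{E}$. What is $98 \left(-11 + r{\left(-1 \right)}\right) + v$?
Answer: $9582$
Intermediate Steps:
$v = 10856$
$98 \left(-11 + r{\left(-1 \right)}\right) + v = 98 \left(-11 + \frac{2}{-1}\right) + 10856 = 98 \left(-11 + 2 \left(-1\right)\right) + 10856 = 98 \left(-11 - 2\right) + 10856 = 98 \left(-13\right) + 10856 = -1274 + 10856 = 9582$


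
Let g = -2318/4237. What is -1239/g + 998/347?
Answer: 95996815/42334 ≈ 2267.6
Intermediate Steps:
g = -122/223 (g = -2318*1/4237 = -122/223 ≈ -0.54708)
-1239/g + 998/347 = -1239/(-122/223) + 998/347 = -1239*(-223/122) + 998*(1/347) = 276297/122 + 998/347 = 95996815/42334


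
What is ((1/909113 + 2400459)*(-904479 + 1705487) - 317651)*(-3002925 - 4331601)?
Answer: -12820973275637541267356406/909113 ≈ -1.4103e+19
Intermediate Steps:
((1/909113 + 2400459)*(-904479 + 1705487) - 317651)*(-3002925 - 4331601) = ((1/909113 + 2400459)*801008 - 317651)*(-7334526) = ((2182288482868/909113)*801008 - 317651)*(-7334526) = (1748030533085130944/909113 - 317651)*(-7334526) = (1748030244304477381/909113)*(-7334526) = -12820973275637541267356406/909113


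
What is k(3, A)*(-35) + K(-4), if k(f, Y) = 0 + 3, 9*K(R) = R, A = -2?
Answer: -949/9 ≈ -105.44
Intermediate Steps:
K(R) = R/9
k(f, Y) = 3
k(3, A)*(-35) + K(-4) = 3*(-35) + (⅑)*(-4) = -105 - 4/9 = -949/9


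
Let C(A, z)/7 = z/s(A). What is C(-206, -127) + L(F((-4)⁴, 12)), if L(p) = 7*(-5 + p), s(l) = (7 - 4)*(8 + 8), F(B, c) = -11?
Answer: -6265/48 ≈ -130.52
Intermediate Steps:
s(l) = 48 (s(l) = 3*16 = 48)
L(p) = -35 + 7*p
C(A, z) = 7*z/48 (C(A, z) = 7*(z/48) = 7*z/48)
C(-206, -127) + L(F((-4)⁴, 12)) = (7/48)*(-127) + (-35 + 7*(-11)) = -889/48 + (-35 - 77) = -889/48 - 112 = -6265/48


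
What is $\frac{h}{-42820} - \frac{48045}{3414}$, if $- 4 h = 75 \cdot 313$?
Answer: $- \frac{271633465}{19491664} \approx -13.936$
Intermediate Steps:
$h = - \frac{23475}{4}$ ($h = - \frac{75 \cdot 313}{4} = \left(- \frac{1}{4}\right) 23475 = - \frac{23475}{4} \approx -5868.8$)
$\frac{h}{-42820} - \frac{48045}{3414} = - \frac{23475}{4 \left(-42820\right)} - \frac{48045}{3414} = \left(- \frac{23475}{4}\right) \left(- \frac{1}{42820}\right) - \frac{16015}{1138} = \frac{4695}{34256} - \frac{16015}{1138} = - \frac{271633465}{19491664}$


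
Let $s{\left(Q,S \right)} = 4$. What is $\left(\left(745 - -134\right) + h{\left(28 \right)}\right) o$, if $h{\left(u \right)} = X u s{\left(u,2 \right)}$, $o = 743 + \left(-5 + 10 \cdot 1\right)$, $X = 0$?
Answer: $657492$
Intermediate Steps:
$o = 748$ ($o = 743 + \left(-5 + 10\right) = 743 + 5 = 748$)
$h{\left(u \right)} = 0$ ($h{\left(u \right)} = 0 u 4 = 0 \cdot 4 = 0$)
$\left(\left(745 - -134\right) + h{\left(28 \right)}\right) o = \left(\left(745 - -134\right) + 0\right) 748 = \left(\left(745 + 134\right) + 0\right) 748 = \left(879 + 0\right) 748 = 879 \cdot 748 = 657492$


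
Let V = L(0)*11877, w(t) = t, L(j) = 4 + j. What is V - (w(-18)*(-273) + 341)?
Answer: 42253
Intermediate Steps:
V = 47508 (V = (4 + 0)*11877 = 4*11877 = 47508)
V - (w(-18)*(-273) + 341) = 47508 - (-18*(-273) + 341) = 47508 - (4914 + 341) = 47508 - 1*5255 = 47508 - 5255 = 42253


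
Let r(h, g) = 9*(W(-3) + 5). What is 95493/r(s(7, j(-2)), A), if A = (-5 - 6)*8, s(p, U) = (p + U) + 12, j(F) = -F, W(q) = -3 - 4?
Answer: -31831/6 ≈ -5305.2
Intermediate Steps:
W(q) = -7
s(p, U) = 12 + U + p (s(p, U) = (U + p) + 12 = 12 + U + p)
A = -88 (A = -11*8 = -88)
r(h, g) = -18 (r(h, g) = 9*(-7 + 5) = 9*(-2) = -18)
95493/r(s(7, j(-2)), A) = 95493/(-18) = 95493*(-1/18) = -31831/6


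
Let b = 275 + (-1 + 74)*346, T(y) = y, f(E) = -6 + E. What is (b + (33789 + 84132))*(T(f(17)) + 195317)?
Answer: 28020582912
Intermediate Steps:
b = 25533 (b = 275 + 73*346 = 275 + 25258 = 25533)
(b + (33789 + 84132))*(T(f(17)) + 195317) = (25533 + (33789 + 84132))*((-6 + 17) + 195317) = (25533 + 117921)*(11 + 195317) = 143454*195328 = 28020582912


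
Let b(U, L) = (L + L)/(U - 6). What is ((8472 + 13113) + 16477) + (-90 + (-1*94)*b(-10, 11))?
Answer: 152405/4 ≈ 38101.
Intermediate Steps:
b(U, L) = 2*L/(-6 + U) (b(U, L) = (2*L)/(-6 + U) = 2*L/(-6 + U))
((8472 + 13113) + 16477) + (-90 + (-1*94)*b(-10, 11)) = ((8472 + 13113) + 16477) + (-90 + (-1*94)*(2*11/(-6 - 10))) = (21585 + 16477) + (-90 - 188*11/(-16)) = 38062 + (-90 - 188*11*(-1)/16) = 38062 + (-90 - 94*(-11/8)) = 38062 + (-90 + 517/4) = 38062 + 157/4 = 152405/4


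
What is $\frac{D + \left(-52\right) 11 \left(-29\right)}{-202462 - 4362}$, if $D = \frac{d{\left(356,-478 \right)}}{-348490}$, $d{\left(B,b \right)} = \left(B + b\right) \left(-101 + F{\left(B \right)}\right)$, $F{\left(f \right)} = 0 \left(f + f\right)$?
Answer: $- \frac{2890369899}{36038047880} \approx -0.080203$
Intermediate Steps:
$F{\left(f \right)} = 0$ ($F{\left(f \right)} = 0 \cdot 2 f = 0$)
$d{\left(B,b \right)} = - 101 B - 101 b$ ($d{\left(B,b \right)} = \left(B + b\right) \left(-101 + 0\right) = \left(B + b\right) \left(-101\right) = - 101 B - 101 b$)
$D = - \frac{6161}{174245}$ ($D = \frac{\left(-101\right) 356 - -48278}{-348490} = \left(-35956 + 48278\right) \left(- \frac{1}{348490}\right) = 12322 \left(- \frac{1}{348490}\right) = - \frac{6161}{174245} \approx -0.035358$)
$\frac{D + \left(-52\right) 11 \left(-29\right)}{-202462 - 4362} = \frac{- \frac{6161}{174245} + \left(-52\right) 11 \left(-29\right)}{-202462 - 4362} = \frac{- \frac{6161}{174245} - -16588}{-206824} = \left(- \frac{6161}{174245} + 16588\right) \left(- \frac{1}{206824}\right) = \frac{2890369899}{174245} \left(- \frac{1}{206824}\right) = - \frac{2890369899}{36038047880}$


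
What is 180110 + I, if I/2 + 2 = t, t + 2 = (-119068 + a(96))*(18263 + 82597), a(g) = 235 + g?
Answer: -23951447538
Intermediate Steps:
t = -11975813822 (t = -2 + (-119068 + (235 + 96))*(18263 + 82597) = -2 + (-119068 + 331)*100860 = -2 - 118737*100860 = -2 - 11975813820 = -11975813822)
I = -23951627648 (I = -4 + 2*(-11975813822) = -4 - 23951627644 = -23951627648)
180110 + I = 180110 - 23951627648 = -23951447538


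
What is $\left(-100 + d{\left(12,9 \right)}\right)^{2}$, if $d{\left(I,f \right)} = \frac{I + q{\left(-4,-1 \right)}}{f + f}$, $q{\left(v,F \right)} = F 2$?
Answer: $\frac{801025}{81} \approx 9889.2$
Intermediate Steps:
$q{\left(v,F \right)} = 2 F$
$d{\left(I,f \right)} = \frac{-2 + I}{2 f}$ ($d{\left(I,f \right)} = \frac{I + 2 \left(-1\right)}{f + f} = \frac{I - 2}{2 f} = \left(-2 + I\right) \frac{1}{2 f} = \frac{-2 + I}{2 f}$)
$\left(-100 + d{\left(12,9 \right)}\right)^{2} = \left(-100 + \frac{-2 + 12}{2 \cdot 9}\right)^{2} = \left(-100 + \frac{1}{2} \cdot \frac{1}{9} \cdot 10\right)^{2} = \left(-100 + \frac{5}{9}\right)^{2} = \left(- \frac{895}{9}\right)^{2} = \frac{801025}{81}$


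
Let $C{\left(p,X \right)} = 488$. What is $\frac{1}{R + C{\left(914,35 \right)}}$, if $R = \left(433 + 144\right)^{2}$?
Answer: $\frac{1}{333417} \approx 2.9992 \cdot 10^{-6}$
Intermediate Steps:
$R = 332929$ ($R = 577^{2} = 332929$)
$\frac{1}{R + C{\left(914,35 \right)}} = \frac{1}{332929 + 488} = \frac{1}{333417}$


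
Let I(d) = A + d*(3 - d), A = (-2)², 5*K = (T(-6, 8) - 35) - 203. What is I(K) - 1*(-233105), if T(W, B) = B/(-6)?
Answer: 51901691/225 ≈ 2.3067e+5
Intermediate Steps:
T(W, B) = -B/6 (T(W, B) = B*(-⅙) = -B/6)
K = -718/15 (K = ((-⅙*8 - 35) - 203)/5 = ((-4/3 - 35) - 203)/5 = (-109/3 - 203)/5 = (⅕)*(-718/3) = -718/15 ≈ -47.867)
A = 4
I(d) = 4 + d*(3 - d)
I(K) - 1*(-233105) = (4 - (-718/15)² + 3*(-718/15)) - 1*(-233105) = (4 - 1*515524/225 - 718/5) + 233105 = (4 - 515524/225 - 718/5) + 233105 = -546934/225 + 233105 = 51901691/225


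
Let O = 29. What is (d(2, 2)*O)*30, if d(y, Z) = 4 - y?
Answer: 1740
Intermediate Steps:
(d(2, 2)*O)*30 = ((4 - 1*2)*29)*30 = ((4 - 2)*29)*30 = (2*29)*30 = 58*30 = 1740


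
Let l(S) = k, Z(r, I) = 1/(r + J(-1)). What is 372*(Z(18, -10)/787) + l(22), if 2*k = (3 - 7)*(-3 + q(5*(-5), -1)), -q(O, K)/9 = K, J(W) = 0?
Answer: -28270/2361 ≈ -11.974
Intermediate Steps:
Z(r, I) = 1/r (Z(r, I) = 1/(r + 0) = 1/r)
q(O, K) = -9*K
k = -12 (k = ((3 - 7)*(-3 - 9*(-1)))/2 = (-4*(-3 + 9))/2 = (-4*6)/2 = (½)*(-24) = -12)
l(S) = -12
372*(Z(18, -10)/787) + l(22) = 372*(1/(18*787)) - 12 = 372*((1/18)*(1/787)) - 12 = 372*(1/14166) - 12 = 62/2361 - 12 = -28270/2361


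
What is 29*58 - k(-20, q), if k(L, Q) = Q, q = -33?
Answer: 1715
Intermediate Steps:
29*58 - k(-20, q) = 29*58 - 1*(-33) = 1682 + 33 = 1715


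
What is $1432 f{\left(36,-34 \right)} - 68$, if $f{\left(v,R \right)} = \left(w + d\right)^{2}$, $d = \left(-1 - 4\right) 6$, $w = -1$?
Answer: $1376084$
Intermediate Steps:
$d = -30$ ($d = \left(-5\right) 6 = -30$)
$f{\left(v,R \right)} = 961$ ($f{\left(v,R \right)} = \left(-1 - 30\right)^{2} = \left(-31\right)^{2} = 961$)
$1432 f{\left(36,-34 \right)} - 68 = 1432 \cdot 961 - 68 = 1376152 - 68 = 1376084$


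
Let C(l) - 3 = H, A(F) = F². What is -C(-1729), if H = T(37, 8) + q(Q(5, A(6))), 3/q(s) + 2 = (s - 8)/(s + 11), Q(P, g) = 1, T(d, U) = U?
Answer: -305/31 ≈ -9.8387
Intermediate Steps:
q(s) = 3/(-2 + (-8 + s)/(11 + s)) (q(s) = 3/(-2 + (s - 8)/(s + 11)) = 3/(-2 + (-8 + s)/(11 + s)))
H = 212/31 (H = 8 + 3*(-11 - 1*1)/(30 + 1) = 8 + 3*(-11 - 1)/31 = 8 + 3*(1/31)*(-12) = 8 - 36/31 = 212/31 ≈ 6.8387)
C(l) = 305/31 (C(l) = 3 + 212/31 = 305/31)
-C(-1729) = -1*305/31 = -305/31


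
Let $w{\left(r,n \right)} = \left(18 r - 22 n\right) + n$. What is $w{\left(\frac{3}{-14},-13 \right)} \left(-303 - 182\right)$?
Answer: $- \frac{913740}{7} \approx -1.3053 \cdot 10^{5}$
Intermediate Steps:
$w{\left(r,n \right)} = - 21 n + 18 r$ ($w{\left(r,n \right)} = \left(- 22 n + 18 r\right) + n = - 21 n + 18 r$)
$w{\left(\frac{3}{-14},-13 \right)} \left(-303 - 182\right) = \left(\left(-21\right) \left(-13\right) + 18 \frac{3}{-14}\right) \left(-303 - 182\right) = \left(273 + 18 \cdot 3 \left(- \frac{1}{14}\right)\right) \left(-485\right) = \left(273 + 18 \left(- \frac{3}{14}\right)\right) \left(-485\right) = \left(273 - \frac{27}{7}\right) \left(-485\right) = \frac{1884}{7} \left(-485\right) = - \frac{913740}{7}$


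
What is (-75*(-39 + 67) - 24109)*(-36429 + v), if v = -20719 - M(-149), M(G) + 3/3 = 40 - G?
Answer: 1502719224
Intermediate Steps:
M(G) = 39 - G (M(G) = -1 + (40 - G) = 39 - G)
v = -20907 (v = -20719 - (39 - 1*(-149)) = -20719 - (39 + 149) = -20719 - 1*188 = -20719 - 188 = -20907)
(-75*(-39 + 67) - 24109)*(-36429 + v) = (-75*(-39 + 67) - 24109)*(-36429 - 20907) = (-75*28 - 24109)*(-57336) = (-2100 - 24109)*(-57336) = -26209*(-57336) = 1502719224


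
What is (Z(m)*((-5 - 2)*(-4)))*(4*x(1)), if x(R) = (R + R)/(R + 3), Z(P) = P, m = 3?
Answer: 168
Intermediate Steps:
x(R) = 2*R/(3 + R) (x(R) = (2*R)/(3 + R) = 2*R/(3 + R))
(Z(m)*((-5 - 2)*(-4)))*(4*x(1)) = (3*((-5 - 2)*(-4)))*(4*(2*1/(3 + 1))) = (3*(-7*(-4)))*(4*(2*1/4)) = (3*28)*(4*(2*1*(1/4))) = 84*(4*(1/2)) = 84*2 = 168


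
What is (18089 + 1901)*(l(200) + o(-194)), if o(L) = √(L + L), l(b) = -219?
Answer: -4377810 + 39980*I*√97 ≈ -4.3778e+6 + 3.9376e+5*I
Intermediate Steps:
o(L) = √2*√L (o(L) = √(2*L) = √2*√L)
(18089 + 1901)*(l(200) + o(-194)) = (18089 + 1901)*(-219 + √2*√(-194)) = 19990*(-219 + √2*(I*√194)) = 19990*(-219 + 2*I*√97) = -4377810 + 39980*I*√97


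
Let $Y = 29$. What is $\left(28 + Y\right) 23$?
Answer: $1311$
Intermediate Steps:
$\left(28 + Y\right) 23 = \left(28 + 29\right) 23 = 57 \cdot 23 = 1311$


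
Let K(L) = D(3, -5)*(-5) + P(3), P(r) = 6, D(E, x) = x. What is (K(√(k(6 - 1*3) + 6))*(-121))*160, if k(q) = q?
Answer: -600160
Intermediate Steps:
K(L) = 31 (K(L) = -5*(-5) + 6 = 25 + 6 = 31)
(K(√(k(6 - 1*3) + 6))*(-121))*160 = (31*(-121))*160 = -3751*160 = -600160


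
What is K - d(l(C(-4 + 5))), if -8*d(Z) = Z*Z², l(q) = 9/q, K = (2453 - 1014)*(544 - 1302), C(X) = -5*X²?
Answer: -1090762729/1000 ≈ -1.0908e+6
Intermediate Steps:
K = -1090762 (K = 1439*(-758) = -1090762)
d(Z) = -Z³/8 (d(Z) = -Z*Z²/8 = -Z³/8)
K - d(l(C(-4 + 5))) = -1090762 - (-1)*(9/((-5*(-4 + 5)²)))³/8 = -1090762 - (-1)*(9/((-5*1²)))³/8 = -1090762 - (-1)*(9/((-5*1)))³/8 = -1090762 - (-1)*(9/(-5))³/8 = -1090762 - (-1)*(9*(-⅕))³/8 = -1090762 - (-1)*(-9/5)³/8 = -1090762 - (-1)*(-729)/(8*125) = -1090762 - 1*729/1000 = -1090762 - 729/1000 = -1090762729/1000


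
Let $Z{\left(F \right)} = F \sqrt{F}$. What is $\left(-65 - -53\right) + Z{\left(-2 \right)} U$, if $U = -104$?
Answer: $-12 + 208 i \sqrt{2} \approx -12.0 + 294.16 i$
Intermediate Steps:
$Z{\left(F \right)} = F^{\frac{3}{2}}$
$\left(-65 - -53\right) + Z{\left(-2 \right)} U = \left(-65 - -53\right) + \left(-2\right)^{\frac{3}{2}} \left(-104\right) = \left(-65 + 53\right) + - 2 i \sqrt{2} \left(-104\right) = -12 + 208 i \sqrt{2}$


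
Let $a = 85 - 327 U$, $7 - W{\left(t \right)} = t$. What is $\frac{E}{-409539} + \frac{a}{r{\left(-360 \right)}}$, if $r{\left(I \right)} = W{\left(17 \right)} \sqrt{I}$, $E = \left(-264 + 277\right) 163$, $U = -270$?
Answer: $- \frac{163}{31503} + \frac{3535 i \sqrt{10}}{24} \approx -0.0051741 + 465.78 i$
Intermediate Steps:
$W{\left(t \right)} = 7 - t$
$E = 2119$ ($E = 13 \cdot 163 = 2119$)
$r{\left(I \right)} = - 10 \sqrt{I}$ ($r{\left(I \right)} = \left(7 - 17\right) \sqrt{I} = - 10 \sqrt{I}$)
$a = 88375$ ($a = 85 - -88290 = 85 + 88290 = 88375$)
$\frac{E}{-409539} + \frac{a}{r{\left(-360 \right)}} = \frac{2119}{-409539} + \frac{88375}{\left(-10\right) \sqrt{-360}} = 2119 \left(- \frac{1}{409539}\right) + \frac{88375}{\left(-10\right) 6 i \sqrt{10}} = - \frac{163}{31503} + \frac{88375}{\left(-60\right) i \sqrt{10}} = - \frac{163}{31503} + 88375 \frac{i \sqrt{10}}{600} = - \frac{163}{31503} + \frac{3535 i \sqrt{10}}{24}$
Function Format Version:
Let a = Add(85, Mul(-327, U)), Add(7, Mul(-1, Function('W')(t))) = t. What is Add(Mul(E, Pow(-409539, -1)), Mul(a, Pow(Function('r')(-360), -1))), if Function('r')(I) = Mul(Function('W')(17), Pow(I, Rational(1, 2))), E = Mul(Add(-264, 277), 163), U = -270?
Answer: Add(Rational(-163, 31503), Mul(Rational(3535, 24), I, Pow(10, Rational(1, 2)))) ≈ Add(-0.0051741, Mul(465.78, I))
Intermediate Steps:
Function('W')(t) = Add(7, Mul(-1, t))
E = 2119 (E = Mul(13, 163) = 2119)
Function('r')(I) = Mul(-10, Pow(I, Rational(1, 2))) (Function('r')(I) = Mul(Add(7, Mul(-1, 17)), Pow(I, Rational(1, 2))) = Mul(Add(7, -17), Pow(I, Rational(1, 2))) = Mul(-10, Pow(I, Rational(1, 2))))
a = 88375 (a = Add(85, Mul(-327, -270)) = Add(85, 88290) = 88375)
Add(Mul(E, Pow(-409539, -1)), Mul(a, Pow(Function('r')(-360), -1))) = Add(Mul(2119, Pow(-409539, -1)), Mul(88375, Pow(Mul(-10, Pow(-360, Rational(1, 2))), -1))) = Add(Mul(2119, Rational(-1, 409539)), Mul(88375, Pow(Mul(-10, Mul(6, I, Pow(10, Rational(1, 2)))), -1))) = Add(Rational(-163, 31503), Mul(88375, Pow(Mul(-60, I, Pow(10, Rational(1, 2))), -1))) = Add(Rational(-163, 31503), Mul(88375, Mul(Rational(1, 600), I, Pow(10, Rational(1, 2))))) = Add(Rational(-163, 31503), Mul(Rational(3535, 24), I, Pow(10, Rational(1, 2))))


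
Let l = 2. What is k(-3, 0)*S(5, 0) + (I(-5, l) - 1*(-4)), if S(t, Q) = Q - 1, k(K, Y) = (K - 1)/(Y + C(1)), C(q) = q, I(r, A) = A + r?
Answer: 5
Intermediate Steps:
k(K, Y) = (-1 + K)/(1 + Y) (k(K, Y) = (K - 1)/(Y + 1) = (-1 + K)/(1 + Y))
S(t, Q) = -1 + Q
k(-3, 0)*S(5, 0) + (I(-5, l) - 1*(-4)) = ((-1 - 3)/(1 + 0))*(-1 + 0) + ((2 - 5) - 1*(-4)) = (-4/1)*(-1) + (-3 + 4) = (1*(-4))*(-1) + 1 = -4*(-1) + 1 = 4 + 1 = 5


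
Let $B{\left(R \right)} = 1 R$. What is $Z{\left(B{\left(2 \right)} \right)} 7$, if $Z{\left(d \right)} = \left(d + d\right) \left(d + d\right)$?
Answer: $112$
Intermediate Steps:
$B{\left(R \right)} = R$
$Z{\left(d \right)} = 4 d^{2}$ ($Z{\left(d \right)} = 2 d 2 d = 4 d^{2}$)
$Z{\left(B{\left(2 \right)} \right)} 7 = 4 \cdot 2^{2} \cdot 7 = 4 \cdot 4 \cdot 7 = 16 \cdot 7 = 112$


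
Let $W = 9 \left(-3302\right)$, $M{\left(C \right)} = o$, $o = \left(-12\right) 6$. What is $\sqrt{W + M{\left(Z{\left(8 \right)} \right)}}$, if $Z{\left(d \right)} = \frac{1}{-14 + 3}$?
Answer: $3 i \sqrt{3310} \approx 172.6 i$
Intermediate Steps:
$Z{\left(d \right)} = - \frac{1}{11}$ ($Z{\left(d \right)} = \frac{1}{-11} = - \frac{1}{11}$)
$o = -72$
$M{\left(C \right)} = -72$
$W = -29718$
$\sqrt{W + M{\left(Z{\left(8 \right)} \right)}} = \sqrt{-29718 - 72} = \sqrt{-29790} = 3 i \sqrt{3310}$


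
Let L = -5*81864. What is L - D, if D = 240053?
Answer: -649373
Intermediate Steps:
L = -409320
L - D = -409320 - 1*240053 = -409320 - 240053 = -649373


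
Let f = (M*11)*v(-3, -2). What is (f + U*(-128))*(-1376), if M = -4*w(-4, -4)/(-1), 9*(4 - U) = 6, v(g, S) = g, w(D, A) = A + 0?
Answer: -418304/3 ≈ -1.3943e+5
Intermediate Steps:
w(D, A) = A
U = 10/3 (U = 4 - ⅑*6 = 4 - ⅔ = 10/3 ≈ 3.3333)
M = -16 (M = -4*(-4)/(-1) = 16*(-1) = -16)
f = 528 (f = -16*11*(-3) = -176*(-3) = 528)
(f + U*(-128))*(-1376) = (528 + (10/3)*(-128))*(-1376) = (528 - 1280/3)*(-1376) = (304/3)*(-1376) = -418304/3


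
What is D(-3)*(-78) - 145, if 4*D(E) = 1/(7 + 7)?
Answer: -4099/28 ≈ -146.39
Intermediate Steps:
D(E) = 1/56 (D(E) = 1/(4*(7 + 7)) = (¼)/14 = (¼)*(1/14) = 1/56)
D(-3)*(-78) - 145 = (1/56)*(-78) - 145 = -39/28 - 145 = -4099/28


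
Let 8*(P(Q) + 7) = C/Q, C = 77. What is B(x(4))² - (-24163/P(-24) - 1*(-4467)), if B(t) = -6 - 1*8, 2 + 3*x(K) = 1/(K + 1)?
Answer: -10708387/1421 ≈ -7535.8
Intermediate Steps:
P(Q) = -7 + 77/(8*Q) (P(Q) = -7 + (77/Q)/8 = -7 + 77/(8*Q))
x(K) = -⅔ + 1/(3*(1 + K)) (x(K) = -⅔ + 1/(3*(K + 1)) = -⅔ + 1/(3*(1 + K)))
B(t) = -14 (B(t) = -6 - 8 = -14)
B(x(4))² - (-24163/P(-24) - 1*(-4467)) = (-14)² - (-24163/(-7 + (77/8)/(-24)) - 1*(-4467)) = 196 - (-24163/(-7 + (77/8)*(-1/24)) + 4467) = 196 - (-24163/(-7 - 77/192) + 4467) = 196 - (-24163/(-1421/192) + 4467) = 196 - (-24163*(-192/1421) + 4467) = 196 - (4639296/1421 + 4467) = 196 - 1*10986903/1421 = 196 - 10986903/1421 = -10708387/1421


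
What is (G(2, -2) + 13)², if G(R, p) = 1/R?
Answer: 729/4 ≈ 182.25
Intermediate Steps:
(G(2, -2) + 13)² = (1/2 + 13)² = (½ + 13)² = (27/2)² = 729/4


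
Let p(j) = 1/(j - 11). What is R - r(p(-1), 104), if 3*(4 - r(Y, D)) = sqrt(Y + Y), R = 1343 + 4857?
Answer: 6196 + I*sqrt(6)/18 ≈ 6196.0 + 0.13608*I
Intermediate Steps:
p(j) = 1/(-11 + j)
R = 6200
r(Y, D) = 4 - sqrt(2)*sqrt(Y)/3 (r(Y, D) = 4 - sqrt(Y + Y)/3 = 4 - sqrt(2)*sqrt(Y)/3)
R - r(p(-1), 104) = 6200 - (4 - sqrt(2)*sqrt(1/(-11 - 1))/3) = 6200 - (4 - sqrt(2)*sqrt(1/(-12))/3) = 6200 - (4 - sqrt(2)*sqrt(-1/12)/3) = 6200 - (4 - sqrt(2)*I*sqrt(3)/6/3) = 6200 - (4 - I*sqrt(6)/18) = 6200 + (-4 + I*sqrt(6)/18) = 6196 + I*sqrt(6)/18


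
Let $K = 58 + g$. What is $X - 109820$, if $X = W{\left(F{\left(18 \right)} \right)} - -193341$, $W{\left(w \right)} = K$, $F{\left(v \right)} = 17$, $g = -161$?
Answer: $83418$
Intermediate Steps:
$K = -103$ ($K = 58 - 161 = -103$)
$W{\left(w \right)} = -103$
$X = 193238$ ($X = -103 - -193341 = -103 + 193341 = 193238$)
$X - 109820 = 193238 - 109820 = 83418$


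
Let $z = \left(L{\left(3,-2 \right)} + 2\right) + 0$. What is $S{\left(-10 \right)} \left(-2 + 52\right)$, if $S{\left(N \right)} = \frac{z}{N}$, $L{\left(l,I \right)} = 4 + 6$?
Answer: $-60$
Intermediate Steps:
$L{\left(l,I \right)} = 10$
$z = 12$ ($z = \left(10 + 2\right) + 0 = 12 + 0 = 12$)
$S{\left(N \right)} = \frac{12}{N}$
$S{\left(-10 \right)} \left(-2 + 52\right) = \frac{12}{-10} \left(-2 + 52\right) = 12 \left(- \frac{1}{10}\right) 50 = \left(- \frac{6}{5}\right) 50 = -60$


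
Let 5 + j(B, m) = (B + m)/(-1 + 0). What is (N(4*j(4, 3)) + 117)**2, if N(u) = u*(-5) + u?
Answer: 95481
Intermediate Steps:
j(B, m) = -5 - B - m (j(B, m) = -5 + (B + m)/(-1 + 0) = -5 + (B + m)/(-1) = -5 + (B + m)*(-1) = -5 + (-B - m) = -5 - B - m)
N(u) = -4*u (N(u) = -5*u + u = -4*u)
(N(4*j(4, 3)) + 117)**2 = (-16*(-5 - 1*4 - 1*3) + 117)**2 = (-16*(-5 - 4 - 3) + 117)**2 = (-16*(-12) + 117)**2 = (-4*(-48) + 117)**2 = (192 + 117)**2 = 309**2 = 95481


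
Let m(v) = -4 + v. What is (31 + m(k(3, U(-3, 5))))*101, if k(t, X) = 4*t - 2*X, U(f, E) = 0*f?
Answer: 3939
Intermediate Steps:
U(f, E) = 0
k(t, X) = -2*X + 4*t
(31 + m(k(3, U(-3, 5))))*101 = (31 + (-4 + (-2*0 + 4*3)))*101 = (31 + (-4 + (0 + 12)))*101 = (31 + (-4 + 12))*101 = (31 + 8)*101 = 39*101 = 3939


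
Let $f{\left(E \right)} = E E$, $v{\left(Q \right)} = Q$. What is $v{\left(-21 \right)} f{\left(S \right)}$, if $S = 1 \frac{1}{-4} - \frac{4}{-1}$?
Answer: $- \frac{4725}{16} \approx -295.31$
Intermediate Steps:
$S = \frac{15}{4}$ ($S = 1 \left(- \frac{1}{4}\right) - -4 = - \frac{1}{4} + 4 = \frac{15}{4} \approx 3.75$)
$f{\left(E \right)} = E^{2}$
$v{\left(-21 \right)} f{\left(S \right)} = - 21 \left(\frac{15}{4}\right)^{2} = \left(-21\right) \frac{225}{16} = - \frac{4725}{16}$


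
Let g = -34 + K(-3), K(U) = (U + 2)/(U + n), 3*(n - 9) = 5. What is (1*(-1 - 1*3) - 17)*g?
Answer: 16485/23 ≈ 716.74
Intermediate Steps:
n = 32/3 (n = 9 + (⅓)*5 = 9 + 5/3 = 32/3 ≈ 10.667)
K(U) = (2 + U)/(32/3 + U) (K(U) = (U + 2)/(U + 32/3) = (2 + U)/(32/3 + U))
g = -785/23 (g = -34 + 3*(2 - 3)/(32 + 3*(-3)) = -34 + 3*(-1)/(32 - 9) = -34 + 3*(-1)/23 = -34 + 3*(1/23)*(-1) = -34 - 3/23 = -785/23 ≈ -34.130)
(1*(-1 - 1*3) - 17)*g = (1*(-1 - 1*3) - 17)*(-785/23) = (1*(-1 - 3) - 17)*(-785/23) = (1*(-4) - 17)*(-785/23) = (-4 - 17)*(-785/23) = -21*(-785/23) = 16485/23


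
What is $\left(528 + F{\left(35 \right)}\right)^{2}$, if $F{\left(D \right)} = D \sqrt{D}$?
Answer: $321659 + 36960 \sqrt{35} \approx 5.4032 \cdot 10^{5}$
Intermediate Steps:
$F{\left(D \right)} = D^{\frac{3}{2}}$
$\left(528 + F{\left(35 \right)}\right)^{2} = \left(528 + 35^{\frac{3}{2}}\right)^{2} = \left(528 + 35 \sqrt{35}\right)^{2}$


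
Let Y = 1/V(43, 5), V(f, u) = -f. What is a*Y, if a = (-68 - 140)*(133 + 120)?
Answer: 52624/43 ≈ 1223.8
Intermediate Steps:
Y = -1/43 (Y = 1/(-1*43) = 1/(-43) = -1/43 ≈ -0.023256)
a = -52624 (a = -208*253 = -52624)
a*Y = -52624*(-1/43) = 52624/43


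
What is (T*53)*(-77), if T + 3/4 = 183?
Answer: -2975049/4 ≈ -7.4376e+5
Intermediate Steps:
T = 729/4 (T = -3/4 + 183 = 729/4 ≈ 182.25)
(T*53)*(-77) = ((729/4)*53)*(-77) = (38637/4)*(-77) = -2975049/4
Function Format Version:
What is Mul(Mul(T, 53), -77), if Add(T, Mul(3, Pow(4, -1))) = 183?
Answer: Rational(-2975049, 4) ≈ -7.4376e+5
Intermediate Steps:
T = Rational(729, 4) (T = Add(Rational(-3, 4), 183) = Rational(729, 4) ≈ 182.25)
Mul(Mul(T, 53), -77) = Mul(Mul(Rational(729, 4), 53), -77) = Mul(Rational(38637, 4), -77) = Rational(-2975049, 4)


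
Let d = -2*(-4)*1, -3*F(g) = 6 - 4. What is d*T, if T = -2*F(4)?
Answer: 32/3 ≈ 10.667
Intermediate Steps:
F(g) = -⅔ (F(g) = -(6 - 4)/3 = -⅓*2 = -⅔)
d = 8 (d = 8*1 = 8)
T = 4/3 (T = -2*(-⅔) = 4/3 ≈ 1.3333)
d*T = 8*(4/3) = 32/3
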